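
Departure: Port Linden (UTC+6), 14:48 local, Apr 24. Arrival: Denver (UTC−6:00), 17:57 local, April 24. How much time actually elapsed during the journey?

Departure in UTC: 14:48 − 6:00 = 08:48 on Apr 24.
Arrival in UTC: 17:57 + 6:00 = 23:57 on Apr 24.
Elapsed = 23:57 − 08:48 = 15 hours 9 minutes.

15 hours 9 minutes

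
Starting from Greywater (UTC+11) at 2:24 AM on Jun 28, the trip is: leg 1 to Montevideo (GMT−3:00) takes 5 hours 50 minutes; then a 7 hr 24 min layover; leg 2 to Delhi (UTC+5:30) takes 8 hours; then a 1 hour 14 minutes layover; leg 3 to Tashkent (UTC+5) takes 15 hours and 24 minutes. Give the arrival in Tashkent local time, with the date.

10:16 AM on June 29

Convert departure to UTC: 2:24 AM − 11:00 = 3:24 PM UTC on Jun 27.
Add 5 hours and 50 minutes leg 1 → 9:14 PM UTC.
Add 7 hours 24 minutes layover in Montevideo → 4:38 AM UTC (Jun 28).
Add 8 hours leg 2 → 12:38 PM UTC.
Add 1 hour 14 minutes layover in Delhi → 1:52 PM UTC.
Add 15 hours and 24 minutes leg 3 → 5:16 AM UTC (Jun 29).
Tashkent is UTC+5:00, so local arrival = 5:16 AM + 5:00 = 10:16 AM on Jun 29.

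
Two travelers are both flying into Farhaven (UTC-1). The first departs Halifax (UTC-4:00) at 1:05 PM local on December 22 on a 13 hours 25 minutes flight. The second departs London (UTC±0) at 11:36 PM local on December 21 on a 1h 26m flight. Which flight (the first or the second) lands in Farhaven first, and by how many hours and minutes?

the second, by 29 hours 28 minutes

Flight 1 in UTC: 1:05 PM + 4:00 = 5:05 PM on Dec 22.
+13 hours and 25 minutes → arrive 6:30 AM UTC on Dec 23.
Flight 2 departs at 11:36 PM UTC (Dec 21).
+1 hour 26 minutes → arrive 1:02 AM UTC on Dec 22.
Flight 2 lands earlier by 29 hours 28 minutes.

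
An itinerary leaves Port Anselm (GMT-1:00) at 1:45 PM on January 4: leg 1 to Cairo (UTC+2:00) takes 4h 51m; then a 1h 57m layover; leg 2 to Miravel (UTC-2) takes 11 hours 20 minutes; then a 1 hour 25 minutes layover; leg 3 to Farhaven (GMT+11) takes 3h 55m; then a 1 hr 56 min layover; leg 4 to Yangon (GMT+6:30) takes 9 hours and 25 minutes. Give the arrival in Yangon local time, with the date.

8:04 AM on January 6

Convert departure to UTC: 1:45 PM + 1:00 = 2:45 PM UTC on Jan 4.
Add 4 hours and 51 minutes leg 1 → 7:36 PM UTC.
Add 1 hour and 57 minutes layover in Cairo → 9:33 PM UTC.
Add 11 hours 20 minutes leg 2 → 8:53 AM UTC (Jan 5).
Add 1 hour and 25 minutes layover in Miravel → 10:18 AM UTC.
Add 3 hours 55 minutes leg 3 → 2:13 PM UTC.
Add 1 hour 56 minutes layover in Farhaven → 4:09 PM UTC.
Add 9 hours and 25 minutes leg 4 → 1:34 AM UTC (Jan 6).
Yangon is UTC+6:30, so local arrival = 1:34 AM + 6:30 = 8:04 AM on Jan 6.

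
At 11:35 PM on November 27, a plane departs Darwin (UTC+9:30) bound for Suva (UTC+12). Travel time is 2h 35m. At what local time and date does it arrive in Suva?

Convert departure to UTC: 11:35 PM − 9:30 = 2:05 PM UTC on Nov 27.
Add 2 hours 35 minutes travel time → 4:40 PM UTC.
Suva is UTC+12:00, so local arrival = 4:40 PM + 12:00 = 4:40 AM on Nov 28.

4:40 AM on Nov 28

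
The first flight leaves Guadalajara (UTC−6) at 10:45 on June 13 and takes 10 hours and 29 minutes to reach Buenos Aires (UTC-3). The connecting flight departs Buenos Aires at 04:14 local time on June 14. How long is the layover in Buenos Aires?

Convert departure to UTC: 10:45 + 6:00 = 16:45 UTC on Jun 13.
Add 10 hours 29 minutes flight time → 03:14 UTC (Jun 14).
Buenos Aires is UTC−3:00, so local arrival = 03:14 − 3:00 = 00:14 on Jun 14.
Layover = 04:14 − 00:14 = 4 hours.

4 hours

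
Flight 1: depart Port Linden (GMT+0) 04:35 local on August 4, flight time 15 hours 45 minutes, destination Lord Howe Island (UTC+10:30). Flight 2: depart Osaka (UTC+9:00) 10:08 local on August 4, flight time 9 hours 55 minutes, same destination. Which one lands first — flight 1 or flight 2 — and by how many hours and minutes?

the second, by 9 hours 17 minutes

Flight 1 departs at 04:35 UTC (Aug 4).
+15 hours and 45 minutes → arrive 20:20 UTC on Aug 4.
Flight 2 in UTC: 10:08 − 9:00 = 01:08 on Aug 4.
+9 hours 55 minutes → arrive 11:03 UTC on Aug 4.
Flight 2 lands earlier by 9 hours 17 minutes.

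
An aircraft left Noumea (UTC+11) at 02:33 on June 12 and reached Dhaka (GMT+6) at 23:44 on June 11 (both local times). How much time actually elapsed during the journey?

Dhaka is 5:00 behind Noumea.
Clock-face elapsed time (ignoring zones) is −2 hours 49 minutes.
Actual elapsed = −2 hours 49 minutes + 5:00 = 2 hours 11 minutes.

2 hours 11 minutes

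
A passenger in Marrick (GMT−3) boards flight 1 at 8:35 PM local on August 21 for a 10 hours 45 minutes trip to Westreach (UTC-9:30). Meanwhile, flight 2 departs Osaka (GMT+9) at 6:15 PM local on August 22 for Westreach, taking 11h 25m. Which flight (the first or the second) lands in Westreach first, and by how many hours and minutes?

the first, by 10 hours 20 minutes

Flight 1 in UTC: 8:35 PM + 3:00 = 11:35 PM on Aug 21.
+10 hours 45 minutes → arrive 10:20 AM UTC on Aug 22.
Flight 2 in UTC: 6:15 PM − 9:00 = 9:15 AM on Aug 22.
+11 hours 25 minutes → arrive 8:40 PM UTC on Aug 22.
Flight 1 lands earlier by 10 hours 20 minutes.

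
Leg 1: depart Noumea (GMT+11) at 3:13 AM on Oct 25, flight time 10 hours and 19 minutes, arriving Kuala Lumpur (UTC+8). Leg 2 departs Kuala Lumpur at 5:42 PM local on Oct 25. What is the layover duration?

Convert departure to UTC: 3:13 AM − 11:00 = 4:13 PM UTC on Oct 24.
Add 10 hours 19 minutes flight time → 2:32 AM UTC (Oct 25).
Kuala Lumpur is UTC+8:00, so local arrival = 2:32 AM + 8:00 = 10:32 AM on Oct 25.
Layover = 5:42 PM − 10:32 AM = 7 hours 10 minutes.

7 hours 10 minutes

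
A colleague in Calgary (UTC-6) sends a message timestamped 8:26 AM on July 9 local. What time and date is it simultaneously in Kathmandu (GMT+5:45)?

In UTC: 8:26 AM + 6:00 = 2:26 PM on Jul 9.
Kathmandu is UTC+5:45: 2:26 PM + 5:45 = 8:11 PM on Jul 9.

8:11 PM on July 9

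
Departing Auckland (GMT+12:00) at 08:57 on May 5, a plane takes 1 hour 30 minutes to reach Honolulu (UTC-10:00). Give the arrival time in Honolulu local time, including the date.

12:27 on May 4

Convert departure to UTC: 08:57 − 12:00 = 20:57 UTC on May 4.
Add 1 hour 30 minutes travel time → 22:27 UTC.
Honolulu is UTC−10:00, so local arrival = 22:27 − 10:00 = 12:27 on May 4.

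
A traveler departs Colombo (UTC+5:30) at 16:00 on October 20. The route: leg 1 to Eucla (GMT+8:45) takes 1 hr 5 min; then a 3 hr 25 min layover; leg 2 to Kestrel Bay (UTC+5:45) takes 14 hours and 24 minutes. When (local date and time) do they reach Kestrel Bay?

Convert departure to UTC: 16:00 − 5:30 = 10:30 UTC on Oct 20.
Add 1 hour 5 minutes leg 1 → 11:35 UTC.
Add 3 hours 25 minutes layover in Eucla → 15:00 UTC.
Add 14 hours 24 minutes leg 2 → 05:24 UTC (Oct 21).
Kestrel Bay is UTC+5:45, so local arrival = 05:24 + 5:45 = 11:09 on Oct 21.

11:09 on October 21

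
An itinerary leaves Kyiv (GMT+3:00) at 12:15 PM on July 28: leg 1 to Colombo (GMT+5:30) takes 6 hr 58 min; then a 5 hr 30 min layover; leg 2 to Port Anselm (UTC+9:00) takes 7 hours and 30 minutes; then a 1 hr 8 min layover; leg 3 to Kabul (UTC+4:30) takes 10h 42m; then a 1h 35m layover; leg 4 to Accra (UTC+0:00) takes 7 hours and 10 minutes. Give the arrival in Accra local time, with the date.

1:48 AM on July 30

Convert departure to UTC: 12:15 PM − 3:00 = 9:15 AM UTC on Jul 28.
Add 6 hours 58 minutes leg 1 → 4:13 PM UTC.
Add 5 hours and 30 minutes layover in Colombo → 9:43 PM UTC.
Add 7 hours and 30 minutes leg 2 → 5:13 AM UTC (Jul 29).
Add 1 hour and 8 minutes layover in Port Anselm → 6:21 AM UTC.
Add 10 hours 42 minutes leg 3 → 5:03 PM UTC.
Add 1 hour and 35 minutes layover in Kabul → 6:38 PM UTC.
Add 7 hours and 10 minutes leg 4 → 1:48 AM UTC (Jul 30).
Accra is UTC+0, so local arrival is the same: 1:48 AM on Jul 30.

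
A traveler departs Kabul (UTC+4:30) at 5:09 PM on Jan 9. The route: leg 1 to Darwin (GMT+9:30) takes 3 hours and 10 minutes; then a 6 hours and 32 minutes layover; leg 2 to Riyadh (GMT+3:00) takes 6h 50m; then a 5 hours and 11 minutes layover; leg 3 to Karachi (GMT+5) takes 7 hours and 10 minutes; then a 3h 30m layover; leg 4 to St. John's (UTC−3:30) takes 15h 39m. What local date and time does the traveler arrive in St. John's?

9:11 AM on Jan 11

Convert departure to UTC: 5:09 PM − 4:30 = 12:39 PM UTC on Jan 9.
Add 3 hours and 10 minutes leg 1 → 3:49 PM UTC.
Add 6 hours and 32 minutes layover in Darwin → 10:21 PM UTC.
Add 6 hours and 50 minutes leg 2 → 5:11 AM UTC (Jan 10).
Add 5 hours and 11 minutes layover in Riyadh → 10:22 AM UTC.
Add 7 hours 10 minutes leg 3 → 5:32 PM UTC.
Add 3 hours and 30 minutes layover in Karachi → 9:02 PM UTC.
Add 15 hours and 39 minutes leg 4 → 12:41 PM UTC (Jan 11).
St. John's is UTC−3:30, so local arrival = 12:41 PM − 3:30 = 9:11 AM on Jan 11.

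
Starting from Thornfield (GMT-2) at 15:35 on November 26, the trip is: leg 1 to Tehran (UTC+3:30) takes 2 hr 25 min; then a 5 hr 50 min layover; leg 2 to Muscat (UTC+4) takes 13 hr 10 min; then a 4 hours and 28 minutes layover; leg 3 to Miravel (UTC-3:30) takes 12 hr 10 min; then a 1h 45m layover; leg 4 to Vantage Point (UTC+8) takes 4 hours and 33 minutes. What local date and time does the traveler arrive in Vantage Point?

Convert departure to UTC: 15:35 + 2:00 = 17:35 UTC on Nov 26.
Add 2 hours and 25 minutes leg 1 → 20:00 UTC.
Add 5 hours and 50 minutes layover in Tehran → 01:50 UTC (Nov 27).
Add 13 hours and 10 minutes leg 2 → 15:00 UTC.
Add 4 hours 28 minutes layover in Muscat → 19:28 UTC.
Add 12 hours 10 minutes leg 3 → 07:38 UTC (Nov 28).
Add 1 hour 45 minutes layover in Miravel → 09:23 UTC.
Add 4 hours 33 minutes leg 4 → 13:56 UTC.
Vantage Point is UTC+8:00, so local arrival = 13:56 + 8:00 = 21:56 on Nov 28.

21:56 on November 28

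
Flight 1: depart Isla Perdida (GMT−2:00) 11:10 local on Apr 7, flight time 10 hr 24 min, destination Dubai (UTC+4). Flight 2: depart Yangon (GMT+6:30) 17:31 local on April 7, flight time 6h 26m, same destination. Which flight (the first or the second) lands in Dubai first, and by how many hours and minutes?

Flight 1 in UTC: 11:10 + 2:00 = 13:10 on Apr 7.
+10 hours 24 minutes → arrive 23:34 UTC on Apr 7.
Flight 2 in UTC: 17:31 − 6:30 = 11:01 on Apr 7.
+6 hours and 26 minutes → arrive 17:27 UTC on Apr 7.
Flight 2 lands earlier by 6 hours 7 minutes.

the second, by 6 hours 7 minutes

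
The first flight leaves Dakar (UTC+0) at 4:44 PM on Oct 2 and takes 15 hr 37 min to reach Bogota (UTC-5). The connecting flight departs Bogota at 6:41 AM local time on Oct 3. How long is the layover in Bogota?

3 hours 20 minutes

Dakar is at UTC+0, so departure is already 4:44 PM UTC on Oct 2.
Add 15 hours 37 minutes flight time → 8:21 AM UTC (Oct 3).
Bogota is UTC−5:00, so local arrival = 8:21 AM − 5:00 = 3:21 AM on Oct 3.
Layover = 6:41 AM − 3:21 AM = 3 hours 20 minutes.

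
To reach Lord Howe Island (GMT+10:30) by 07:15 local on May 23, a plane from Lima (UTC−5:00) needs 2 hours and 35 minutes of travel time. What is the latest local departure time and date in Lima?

13:10 on May 22

Target arrival in UTC: 07:15 − 10:30 = 20:45 on May 22.
Subtract 2 hours 35 minutes → departure 18:10 UTC on May 22.
Lima is UTC−5:00: 18:10 − 5:00 = 13:10 on May 22.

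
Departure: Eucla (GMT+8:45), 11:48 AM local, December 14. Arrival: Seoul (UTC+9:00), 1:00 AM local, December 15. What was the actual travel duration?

12 hours 57 minutes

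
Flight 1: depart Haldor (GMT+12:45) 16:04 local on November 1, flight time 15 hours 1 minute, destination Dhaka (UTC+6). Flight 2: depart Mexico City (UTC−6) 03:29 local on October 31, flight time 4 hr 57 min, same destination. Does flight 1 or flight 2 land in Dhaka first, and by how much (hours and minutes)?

Flight 1 in UTC: 16:04 − 12:45 = 03:19 on Nov 1.
+15 hours 1 minute → arrive 18:20 UTC on Nov 1.
Flight 2 in UTC: 03:29 + 6:00 = 09:29 on Oct 31.
+4 hours 57 minutes → arrive 14:26 UTC on Oct 31.
Flight 2 lands earlier by 27 hours 54 minutes.

the second, by 27 hours 54 minutes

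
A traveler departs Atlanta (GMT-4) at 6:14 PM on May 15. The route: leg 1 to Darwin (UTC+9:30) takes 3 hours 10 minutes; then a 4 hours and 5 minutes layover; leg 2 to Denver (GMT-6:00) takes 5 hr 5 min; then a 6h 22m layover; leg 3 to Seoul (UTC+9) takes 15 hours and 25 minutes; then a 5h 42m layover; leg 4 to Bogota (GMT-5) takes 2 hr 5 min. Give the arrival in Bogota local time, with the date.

Convert departure to UTC: 6:14 PM + 4:00 = 10:14 PM UTC on May 15.
Add 3 hours 10 minutes leg 1 → 1:24 AM UTC (May 16).
Add 4 hours and 5 minutes layover in Darwin → 5:29 AM UTC.
Add 5 hours 5 minutes leg 2 → 10:34 AM UTC.
Add 6 hours 22 minutes layover in Denver → 4:56 PM UTC.
Add 15 hours and 25 minutes leg 3 → 8:21 AM UTC (May 17).
Add 5 hours and 42 minutes layover in Seoul → 2:03 PM UTC.
Add 2 hours and 5 minutes leg 4 → 4:08 PM UTC.
Bogota is UTC−5:00, so local arrival = 4:08 PM − 5:00 = 11:08 AM on May 17.

11:08 AM on May 17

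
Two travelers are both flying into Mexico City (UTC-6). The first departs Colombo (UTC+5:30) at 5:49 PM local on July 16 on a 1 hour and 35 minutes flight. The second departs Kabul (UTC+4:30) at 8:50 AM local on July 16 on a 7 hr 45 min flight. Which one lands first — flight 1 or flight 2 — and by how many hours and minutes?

the second, by 1 hour 49 minutes

Flight 1 in UTC: 5:49 PM − 5:30 = 12:19 PM on Jul 16.
+1 hour and 35 minutes → arrive 1:54 PM UTC on Jul 16.
Flight 2 in UTC: 8:50 AM − 4:30 = 4:20 AM on Jul 16.
+7 hours 45 minutes → arrive 12:05 PM UTC on Jul 16.
Flight 2 lands earlier by 1 hour 49 minutes.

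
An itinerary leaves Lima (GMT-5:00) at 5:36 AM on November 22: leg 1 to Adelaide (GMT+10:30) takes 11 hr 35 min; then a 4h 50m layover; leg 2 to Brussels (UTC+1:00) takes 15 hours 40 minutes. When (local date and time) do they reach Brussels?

7:41 PM on Nov 23

Convert departure to UTC: 5:36 AM + 5:00 = 10:36 AM UTC on Nov 22.
Add 11 hours 35 minutes leg 1 → 10:11 PM UTC.
Add 4 hours and 50 minutes layover in Adelaide → 3:01 AM UTC (Nov 23).
Add 15 hours 40 minutes leg 2 → 6:41 PM UTC.
Brussels is UTC+1:00, so local arrival = 6:41 PM + 1:00 = 7:41 PM on Nov 23.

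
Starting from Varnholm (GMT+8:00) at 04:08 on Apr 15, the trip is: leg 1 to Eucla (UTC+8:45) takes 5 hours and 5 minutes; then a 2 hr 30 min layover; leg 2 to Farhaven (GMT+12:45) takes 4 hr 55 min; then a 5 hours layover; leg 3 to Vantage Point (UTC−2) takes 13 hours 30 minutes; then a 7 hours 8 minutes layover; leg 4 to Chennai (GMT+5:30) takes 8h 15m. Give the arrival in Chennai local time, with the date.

Convert departure to UTC: 04:08 − 8:00 = 20:08 UTC on Apr 14.
Add 5 hours and 5 minutes leg 1 → 01:13 UTC (Apr 15).
Add 2 hours 30 minutes layover in Eucla → 03:43 UTC.
Add 4 hours 55 minutes leg 2 → 08:38 UTC.
Add 5 hours layover in Farhaven → 13:38 UTC.
Add 13 hours and 30 minutes leg 3 → 03:08 UTC (Apr 16).
Add 7 hours and 8 minutes layover in Vantage Point → 10:16 UTC.
Add 8 hours 15 minutes leg 4 → 18:31 UTC.
Chennai is UTC+5:30, so local arrival = 18:31 + 5:30 = 00:01 on Apr 17.

00:01 on Apr 17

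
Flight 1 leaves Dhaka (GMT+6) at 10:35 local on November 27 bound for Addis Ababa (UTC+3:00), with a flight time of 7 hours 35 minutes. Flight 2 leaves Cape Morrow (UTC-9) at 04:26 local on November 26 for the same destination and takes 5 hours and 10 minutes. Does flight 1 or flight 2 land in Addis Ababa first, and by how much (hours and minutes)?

the second, by 17 hours 34 minutes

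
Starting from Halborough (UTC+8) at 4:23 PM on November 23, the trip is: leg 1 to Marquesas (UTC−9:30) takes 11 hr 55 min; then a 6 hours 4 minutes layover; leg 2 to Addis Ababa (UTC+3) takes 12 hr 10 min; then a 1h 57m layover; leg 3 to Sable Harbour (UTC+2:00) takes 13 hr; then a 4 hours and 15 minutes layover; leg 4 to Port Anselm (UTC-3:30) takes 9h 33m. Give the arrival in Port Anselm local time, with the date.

Convert departure to UTC: 4:23 PM − 8:00 = 8:23 AM UTC on Nov 23.
Add 11 hours 55 minutes leg 1 → 8:18 PM UTC.
Add 6 hours and 4 minutes layover in Marquesas → 2:22 AM UTC (Nov 24).
Add 12 hours and 10 minutes leg 2 → 2:32 PM UTC.
Add 1 hour 57 minutes layover in Addis Ababa → 4:29 PM UTC.
Add 13 hours leg 3 → 5:29 AM UTC (Nov 25).
Add 4 hours 15 minutes layover in Sable Harbour → 9:44 AM UTC.
Add 9 hours 33 minutes leg 4 → 7:17 PM UTC.
Port Anselm is UTC−3:30, so local arrival = 7:17 PM − 3:30 = 3:47 PM on Nov 25.

3:47 PM on Nov 25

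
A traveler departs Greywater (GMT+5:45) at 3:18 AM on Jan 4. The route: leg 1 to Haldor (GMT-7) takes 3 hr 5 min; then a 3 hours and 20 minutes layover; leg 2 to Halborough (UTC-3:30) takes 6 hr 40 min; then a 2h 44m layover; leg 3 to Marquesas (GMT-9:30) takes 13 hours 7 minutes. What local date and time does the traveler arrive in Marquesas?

4:59 PM on January 4

Convert departure to UTC: 3:18 AM − 5:45 = 9:33 PM UTC on Jan 3.
Add 3 hours and 5 minutes leg 1 → 12:38 AM UTC (Jan 4).
Add 3 hours and 20 minutes layover in Haldor → 3:58 AM UTC.
Add 6 hours 40 minutes leg 2 → 10:38 AM UTC.
Add 2 hours and 44 minutes layover in Halborough → 1:22 PM UTC.
Add 13 hours 7 minutes leg 3 → 2:29 AM UTC (Jan 5).
Marquesas is UTC−9:30, so local arrival = 2:29 AM − 9:30 = 4:59 PM on Jan 4.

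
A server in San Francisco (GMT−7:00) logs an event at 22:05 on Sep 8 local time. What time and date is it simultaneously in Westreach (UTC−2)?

In UTC: 22:05 + 7:00 = 05:05 on Sep 9.
Westreach is UTC−2:00: 05:05 − 2:00 = 03:05 on Sep 9.

03:05 on Sep 9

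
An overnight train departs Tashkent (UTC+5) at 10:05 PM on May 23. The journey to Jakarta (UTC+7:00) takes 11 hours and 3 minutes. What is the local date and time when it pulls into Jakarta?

11:08 AM on May 24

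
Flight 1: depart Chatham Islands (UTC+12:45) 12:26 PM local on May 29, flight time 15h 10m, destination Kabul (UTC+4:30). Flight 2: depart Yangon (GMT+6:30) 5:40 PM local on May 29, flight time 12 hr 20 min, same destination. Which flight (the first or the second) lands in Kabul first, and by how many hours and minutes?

Flight 1 in UTC: 12:26 PM − 12:45 = 11:41 PM on May 28.
+15 hours and 10 minutes → arrive 2:51 PM UTC on May 29.
Flight 2 in UTC: 5:40 PM − 6:30 = 11:10 AM on May 29.
+12 hours 20 minutes → arrive 11:30 PM UTC on May 29.
Flight 1 lands earlier by 8 hours 39 minutes.

the first, by 8 hours 39 minutes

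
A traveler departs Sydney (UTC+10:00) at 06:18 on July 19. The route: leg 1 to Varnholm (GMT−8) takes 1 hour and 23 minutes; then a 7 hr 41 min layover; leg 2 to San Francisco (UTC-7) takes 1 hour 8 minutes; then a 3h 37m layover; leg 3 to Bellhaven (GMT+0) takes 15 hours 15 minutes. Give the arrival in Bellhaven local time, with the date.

01:22 on July 20

Convert departure to UTC: 06:18 − 10:00 = 20:18 UTC on Jul 18.
Add 1 hour 23 minutes leg 1 → 21:41 UTC.
Add 7 hours 41 minutes layover in Varnholm → 05:22 UTC (Jul 19).
Add 1 hour and 8 minutes leg 2 → 06:30 UTC.
Add 3 hours and 37 minutes layover in San Francisco → 10:07 UTC.
Add 15 hours 15 minutes leg 3 → 01:22 UTC (Jul 20).
Bellhaven is UTC+0, so local arrival is the same: 01:22 on Jul 20.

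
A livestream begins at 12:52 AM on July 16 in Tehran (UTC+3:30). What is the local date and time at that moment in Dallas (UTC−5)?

4:22 PM on July 15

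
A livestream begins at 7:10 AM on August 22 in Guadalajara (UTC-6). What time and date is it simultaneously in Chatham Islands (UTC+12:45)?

1:55 AM on Aug 23

Chatham Islands is 18:45 ahead of Guadalajara.
Shift by the zone difference: 7:10 AM + 18:45 = 1:55 AM on Aug 23 in Chatham Islands.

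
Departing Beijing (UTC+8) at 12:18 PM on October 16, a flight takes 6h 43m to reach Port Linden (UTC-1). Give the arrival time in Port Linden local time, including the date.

10:01 AM on October 16

Convert departure to UTC: 12:18 PM − 8:00 = 4:18 AM UTC on Oct 16.
Add 6 hours 43 minutes travel time → 11:01 AM UTC.
Port Linden is UTC−1:00, so local arrival = 11:01 AM − 1:00 = 10:01 AM on Oct 16.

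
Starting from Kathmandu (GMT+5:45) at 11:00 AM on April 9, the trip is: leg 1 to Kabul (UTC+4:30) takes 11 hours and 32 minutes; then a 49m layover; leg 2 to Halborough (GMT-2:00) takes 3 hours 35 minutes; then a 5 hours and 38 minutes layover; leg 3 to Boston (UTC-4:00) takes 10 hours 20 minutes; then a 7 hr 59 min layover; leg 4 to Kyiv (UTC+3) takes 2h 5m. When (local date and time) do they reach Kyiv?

2:13 AM on Apr 11

Convert departure to UTC: 11:00 AM − 5:45 = 5:15 AM UTC on Apr 9.
Add 11 hours 32 minutes leg 1 → 4:47 PM UTC.
Add 49 minutes layover in Kabul → 5:36 PM UTC.
Add 3 hours 35 minutes leg 2 → 9:11 PM UTC.
Add 5 hours and 38 minutes layover in Halborough → 2:49 AM UTC (Apr 10).
Add 10 hours 20 minutes leg 3 → 1:09 PM UTC.
Add 7 hours and 59 minutes layover in Boston → 9:08 PM UTC.
Add 2 hours and 5 minutes leg 4 → 11:13 PM UTC.
Kyiv is UTC+3:00, so local arrival = 11:13 PM + 3:00 = 2:13 AM on Apr 11.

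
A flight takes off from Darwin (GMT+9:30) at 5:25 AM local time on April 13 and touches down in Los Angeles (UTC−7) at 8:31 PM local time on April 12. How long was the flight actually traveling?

Departure in UTC: 5:25 AM − 9:30 = 7:55 PM on Apr 12.
Arrival in UTC: 8:31 PM + 7:00 = 3:31 AM on Apr 13.
Elapsed = 3:31 AM − 7:55 PM (+1 day) = 7 hours 36 minutes.

7 hours 36 minutes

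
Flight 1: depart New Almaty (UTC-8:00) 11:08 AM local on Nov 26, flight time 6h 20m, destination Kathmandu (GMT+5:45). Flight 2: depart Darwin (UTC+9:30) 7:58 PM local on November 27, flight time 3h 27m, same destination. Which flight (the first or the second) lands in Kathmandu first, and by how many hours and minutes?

Flight 1 in UTC: 11:08 AM + 8:00 = 7:08 PM on Nov 26.
+6 hours and 20 minutes → arrive 1:28 AM UTC on Nov 27.
Flight 2 in UTC: 7:58 PM − 9:30 = 10:28 AM on Nov 27.
+3 hours 27 minutes → arrive 1:55 PM UTC on Nov 27.
Flight 1 lands earlier by 12 hours 27 minutes.

the first, by 12 hours 27 minutes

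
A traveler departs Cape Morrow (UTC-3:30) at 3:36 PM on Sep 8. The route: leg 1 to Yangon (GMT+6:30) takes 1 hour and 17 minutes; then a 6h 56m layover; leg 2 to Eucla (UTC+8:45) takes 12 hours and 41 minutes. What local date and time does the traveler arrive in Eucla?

Convert departure to UTC: 3:36 PM + 3:30 = 7:06 PM UTC on Sep 8.
Add 1 hour 17 minutes leg 1 → 8:23 PM UTC.
Add 6 hours and 56 minutes layover in Yangon → 3:19 AM UTC (Sep 9).
Add 12 hours and 41 minutes leg 2 → 4:00 PM UTC.
Eucla is UTC+8:45, so local arrival = 4:00 PM + 8:45 = 12:45 AM on Sep 10.

12:45 AM on Sep 10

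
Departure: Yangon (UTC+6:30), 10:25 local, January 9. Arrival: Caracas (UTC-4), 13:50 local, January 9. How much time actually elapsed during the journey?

Caracas is 10:30 behind Yangon.
Clock-face elapsed time (ignoring zones) is 3 hours 25 minutes.
Actual elapsed = 3 hours 25 minutes + 10:30 = 13 hours 55 minutes.

13 hours 55 minutes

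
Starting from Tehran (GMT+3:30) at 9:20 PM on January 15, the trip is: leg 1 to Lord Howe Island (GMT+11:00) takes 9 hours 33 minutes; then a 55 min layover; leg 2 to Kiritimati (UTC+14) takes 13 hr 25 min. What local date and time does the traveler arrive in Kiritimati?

Convert departure to UTC: 9:20 PM − 3:30 = 5:50 PM UTC on Jan 15.
Add 9 hours and 33 minutes leg 1 → 3:23 AM UTC (Jan 16).
Add 55 minutes layover in Lord Howe Island → 4:18 AM UTC.
Add 13 hours 25 minutes leg 2 → 5:43 PM UTC.
Kiritimati is UTC+14:00, so local arrival = 5:43 PM + 14:00 = 7:43 AM on Jan 17.

7:43 AM on Jan 17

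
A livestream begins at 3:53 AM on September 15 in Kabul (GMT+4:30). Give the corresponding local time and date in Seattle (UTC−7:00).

In UTC: 3:53 AM − 4:30 = 11:23 PM on Sep 14.
Seattle is UTC−7:00: 11:23 PM − 7:00 = 4:23 PM on Sep 14.

4:23 PM on Sep 14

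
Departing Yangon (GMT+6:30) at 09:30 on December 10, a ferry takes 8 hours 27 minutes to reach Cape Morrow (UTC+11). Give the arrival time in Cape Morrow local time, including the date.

22:27 on Dec 10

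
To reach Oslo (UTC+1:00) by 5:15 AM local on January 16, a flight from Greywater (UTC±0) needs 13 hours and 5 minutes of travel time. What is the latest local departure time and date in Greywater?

Target arrival in UTC: 5:15 AM − 1:00 = 4:15 AM on Jan 16.
Subtract 13 hours 5 minutes → departure 3:10 PM UTC on Jan 15.
Greywater is UTC+0, so departure is 3:10 PM on Jan 15.

3:10 PM on January 15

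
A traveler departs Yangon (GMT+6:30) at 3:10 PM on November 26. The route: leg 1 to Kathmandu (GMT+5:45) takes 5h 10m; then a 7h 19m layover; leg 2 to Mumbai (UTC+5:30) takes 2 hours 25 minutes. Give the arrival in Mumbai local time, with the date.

Convert departure to UTC: 3:10 PM − 6:30 = 8:40 AM UTC on Nov 26.
Add 5 hours and 10 minutes leg 1 → 1:50 PM UTC.
Add 7 hours 19 minutes layover in Kathmandu → 9:09 PM UTC.
Add 2 hours 25 minutes leg 2 → 11:34 PM UTC.
Mumbai is UTC+5:30, so local arrival = 11:34 PM + 5:30 = 5:04 AM on Nov 27.

5:04 AM on Nov 27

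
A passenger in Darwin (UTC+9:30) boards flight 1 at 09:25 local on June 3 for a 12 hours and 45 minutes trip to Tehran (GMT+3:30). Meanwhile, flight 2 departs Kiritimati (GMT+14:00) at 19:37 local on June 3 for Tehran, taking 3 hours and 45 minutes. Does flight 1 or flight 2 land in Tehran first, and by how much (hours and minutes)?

Flight 1 in UTC: 09:25 − 9:30 = 23:55 on Jun 2.
+12 hours and 45 minutes → arrive 12:40 UTC on Jun 3.
Flight 2 in UTC: 19:37 − 14:00 = 05:37 on Jun 3.
+3 hours and 45 minutes → arrive 09:22 UTC on Jun 3.
Flight 2 lands earlier by 3 hours 18 minutes.

the second, by 3 hours 18 minutes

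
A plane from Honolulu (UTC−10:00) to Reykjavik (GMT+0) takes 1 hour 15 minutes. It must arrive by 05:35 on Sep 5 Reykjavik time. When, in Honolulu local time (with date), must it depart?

18:20 on Sep 4

Target arrival is already UTC: 05:35 on Sep 5.
Subtract 1 hour 15 minutes → departure 04:20 UTC on Sep 5.
Honolulu is UTC−10:00: 04:20 − 10:00 = 18:20 on Sep 4.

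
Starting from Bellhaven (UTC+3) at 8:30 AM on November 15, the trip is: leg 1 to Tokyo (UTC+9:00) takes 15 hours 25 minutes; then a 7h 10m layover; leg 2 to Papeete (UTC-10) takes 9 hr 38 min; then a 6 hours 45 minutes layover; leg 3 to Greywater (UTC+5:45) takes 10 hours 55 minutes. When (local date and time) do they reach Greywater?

1:08 PM on November 17

Convert departure to UTC: 8:30 AM − 3:00 = 5:30 AM UTC on Nov 15.
Add 15 hours 25 minutes leg 1 → 8:55 PM UTC.
Add 7 hours 10 minutes layover in Tokyo → 4:05 AM UTC (Nov 16).
Add 9 hours and 38 minutes leg 2 → 1:43 PM UTC.
Add 6 hours and 45 minutes layover in Papeete → 8:28 PM UTC.
Add 10 hours 55 minutes leg 3 → 7:23 AM UTC (Nov 17).
Greywater is UTC+5:45, so local arrival = 7:23 AM + 5:45 = 1:08 PM on Nov 17.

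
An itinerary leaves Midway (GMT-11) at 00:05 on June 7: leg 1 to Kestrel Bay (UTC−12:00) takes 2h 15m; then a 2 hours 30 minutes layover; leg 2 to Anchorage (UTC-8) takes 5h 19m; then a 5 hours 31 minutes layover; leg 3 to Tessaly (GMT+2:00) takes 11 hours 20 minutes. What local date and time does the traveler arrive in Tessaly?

Convert departure to UTC: 00:05 + 11:00 = 11:05 UTC on Jun 7.
Add 2 hours 15 minutes leg 1 → 13:20 UTC.
Add 2 hours 30 minutes layover in Kestrel Bay → 15:50 UTC.
Add 5 hours and 19 minutes leg 2 → 21:09 UTC.
Add 5 hours and 31 minutes layover in Anchorage → 02:40 UTC (Jun 8).
Add 11 hours and 20 minutes leg 3 → 14:00 UTC.
Tessaly is UTC+2:00, so local arrival = 14:00 + 2:00 = 16:00 on Jun 8.

16:00 on June 8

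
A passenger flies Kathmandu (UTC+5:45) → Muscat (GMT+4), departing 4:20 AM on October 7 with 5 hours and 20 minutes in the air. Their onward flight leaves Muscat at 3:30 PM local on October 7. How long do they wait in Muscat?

Convert departure to UTC: 4:20 AM − 5:45 = 10:35 PM UTC on Oct 6.
Add 5 hours 20 minutes flight time → 3:55 AM UTC (Oct 7).
Muscat is UTC+4:00, so local arrival = 3:55 AM + 4:00 = 7:55 AM on Oct 7.
Layover = 3:30 PM − 7:55 AM = 7 hours 35 minutes.

7 hours 35 minutes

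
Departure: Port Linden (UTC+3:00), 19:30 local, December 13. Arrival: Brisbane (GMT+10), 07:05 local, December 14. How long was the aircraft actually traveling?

4 hours 35 minutes

Departure in UTC: 19:30 − 3:00 = 16:30 on Dec 13.
Arrival in UTC: 07:05 − 10:00 = 21:05 on Dec 13.
Elapsed = 21:05 − 16:30 = 4 hours 35 minutes.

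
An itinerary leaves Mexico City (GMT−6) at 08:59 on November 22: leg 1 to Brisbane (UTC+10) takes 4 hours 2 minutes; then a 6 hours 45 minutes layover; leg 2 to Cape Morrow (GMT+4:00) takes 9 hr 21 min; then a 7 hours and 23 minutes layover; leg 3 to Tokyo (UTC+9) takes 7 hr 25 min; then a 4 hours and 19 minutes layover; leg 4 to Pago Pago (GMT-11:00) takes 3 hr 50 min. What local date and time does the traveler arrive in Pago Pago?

Convert departure to UTC: 08:59 + 6:00 = 14:59 UTC on Nov 22.
Add 4 hours and 2 minutes leg 1 → 19:01 UTC.
Add 6 hours and 45 minutes layover in Brisbane → 01:46 UTC (Nov 23).
Add 9 hours 21 minutes leg 2 → 11:07 UTC.
Add 7 hours and 23 minutes layover in Cape Morrow → 18:30 UTC.
Add 7 hours and 25 minutes leg 3 → 01:55 UTC (Nov 24).
Add 4 hours 19 minutes layover in Tokyo → 06:14 UTC.
Add 3 hours 50 minutes leg 4 → 10:04 UTC.
Pago Pago is UTC−11:00, so local arrival = 10:04 − 11:00 = 23:04 on Nov 23.

23:04 on Nov 23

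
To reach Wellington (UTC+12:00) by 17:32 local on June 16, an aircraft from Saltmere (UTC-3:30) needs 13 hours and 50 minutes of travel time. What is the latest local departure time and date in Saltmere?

Target arrival in UTC: 17:32 − 12:00 = 05:32 on Jun 16.
Subtract 13 hours 50 minutes → departure 15:42 UTC on Jun 15.
Saltmere is UTC−3:30: 15:42 − 3:30 = 12:12 on Jun 15.

12:12 on June 15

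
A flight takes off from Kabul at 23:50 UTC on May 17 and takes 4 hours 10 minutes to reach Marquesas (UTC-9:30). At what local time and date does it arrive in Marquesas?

Departure is given in UTC: 23:50 on May 17.
Add 4 hours and 10 minutes → 04:00 UTC (May 18).
Marquesas is UTC−9:30: 04:00 − 9:30 = 18:30 on May 17.

18:30 on May 17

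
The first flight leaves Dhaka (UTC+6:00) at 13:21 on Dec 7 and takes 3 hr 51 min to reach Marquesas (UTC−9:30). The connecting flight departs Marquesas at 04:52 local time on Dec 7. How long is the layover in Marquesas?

3 hours 10 minutes

Convert departure to UTC: 13:21 − 6:00 = 07:21 UTC on Dec 7.
Add 3 hours 51 minutes flight time → 11:12 UTC.
Marquesas is UTC−9:30, so local arrival = 11:12 − 9:30 = 01:42 on Dec 7.
Layover = 04:52 − 01:42 = 3 hours 10 minutes.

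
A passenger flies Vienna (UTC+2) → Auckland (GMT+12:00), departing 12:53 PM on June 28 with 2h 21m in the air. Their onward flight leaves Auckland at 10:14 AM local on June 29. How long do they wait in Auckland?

9 hours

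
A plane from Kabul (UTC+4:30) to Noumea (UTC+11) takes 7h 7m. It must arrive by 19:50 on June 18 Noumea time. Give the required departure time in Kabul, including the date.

Target arrival in UTC: 19:50 − 11:00 = 08:50 on Jun 18.
Subtract 7 hours and 7 minutes → departure 01:43 UTC on Jun 18.
Kabul is UTC+4:30: 01:43 + 4:30 = 06:13 on Jun 18.

06:13 on Jun 18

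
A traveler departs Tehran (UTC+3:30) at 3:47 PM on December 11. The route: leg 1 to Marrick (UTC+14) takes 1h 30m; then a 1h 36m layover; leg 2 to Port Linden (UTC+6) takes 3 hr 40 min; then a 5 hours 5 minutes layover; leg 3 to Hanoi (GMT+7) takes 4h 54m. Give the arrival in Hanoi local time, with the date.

Convert departure to UTC: 3:47 PM − 3:30 = 12:17 PM UTC on Dec 11.
Add 1 hour and 30 minutes leg 1 → 1:47 PM UTC.
Add 1 hour and 36 minutes layover in Marrick → 3:23 PM UTC.
Add 3 hours and 40 minutes leg 2 → 7:03 PM UTC.
Add 5 hours 5 minutes layover in Port Linden → 12:08 AM UTC (Dec 12).
Add 4 hours and 54 minutes leg 3 → 5:02 AM UTC.
Hanoi is UTC+7:00, so local arrival = 5:02 AM + 7:00 = 12:02 PM on Dec 12.

12:02 PM on December 12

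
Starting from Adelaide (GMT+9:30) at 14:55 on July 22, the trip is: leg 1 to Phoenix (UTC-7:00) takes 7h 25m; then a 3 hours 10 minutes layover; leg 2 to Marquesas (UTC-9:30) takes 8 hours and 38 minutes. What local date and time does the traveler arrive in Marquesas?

15:08 on Jul 22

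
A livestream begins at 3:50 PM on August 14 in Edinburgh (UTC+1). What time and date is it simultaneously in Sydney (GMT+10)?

In UTC: 3:50 PM − 1:00 = 2:50 PM on Aug 14.
Sydney is UTC+10:00: 2:50 PM + 10:00 = 12:50 AM on Aug 15.

12:50 AM on Aug 15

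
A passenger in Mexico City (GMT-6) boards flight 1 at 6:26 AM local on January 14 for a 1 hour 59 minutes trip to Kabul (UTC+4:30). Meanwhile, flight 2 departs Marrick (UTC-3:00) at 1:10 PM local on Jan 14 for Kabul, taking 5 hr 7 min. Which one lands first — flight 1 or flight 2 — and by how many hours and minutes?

the first, by 6 hours 52 minutes

Flight 1 in UTC: 6:26 AM + 6:00 = 12:26 PM on Jan 14.
+1 hour 59 minutes → arrive 2:25 PM UTC on Jan 14.
Flight 2 in UTC: 1:10 PM + 3:00 = 4:10 PM on Jan 14.
+5 hours and 7 minutes → arrive 9:17 PM UTC on Jan 14.
Flight 1 lands earlier by 6 hours 52 minutes.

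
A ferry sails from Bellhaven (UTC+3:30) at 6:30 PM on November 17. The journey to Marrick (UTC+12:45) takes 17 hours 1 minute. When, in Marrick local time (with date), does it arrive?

Marrick is 9:15 ahead of Bellhaven.
After 17 hours and 1 minute it is 11:31 AM (Nov 18) in Bellhaven.
Shift by the zone difference: 11:31 AM + 9:15 = 8:46 PM on Nov 18 in Marrick.

8:46 PM on November 18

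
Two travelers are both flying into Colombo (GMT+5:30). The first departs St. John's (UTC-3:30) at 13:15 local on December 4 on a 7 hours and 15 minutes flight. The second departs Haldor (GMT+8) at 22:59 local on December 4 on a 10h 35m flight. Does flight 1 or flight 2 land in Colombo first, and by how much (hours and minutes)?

Flight 1 in UTC: 13:15 + 3:30 = 16:45 on Dec 4.
+7 hours and 15 minutes → arrive 00:00 UTC on Dec 5.
Flight 2 in UTC: 22:59 − 8:00 = 14:59 on Dec 4.
+10 hours 35 minutes → arrive 01:34 UTC on Dec 5.
Flight 1 lands earlier by 1 hour 34 minutes.

the first, by 1 hour 34 minutes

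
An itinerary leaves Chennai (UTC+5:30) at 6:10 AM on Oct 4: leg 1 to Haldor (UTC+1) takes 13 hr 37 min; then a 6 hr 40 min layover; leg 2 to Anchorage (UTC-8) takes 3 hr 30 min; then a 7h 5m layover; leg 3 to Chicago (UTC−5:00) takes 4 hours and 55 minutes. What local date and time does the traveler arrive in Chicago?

7:27 AM on October 5

Convert departure to UTC: 6:10 AM − 5:30 = 12:40 AM UTC on Oct 4.
Add 13 hours and 37 minutes leg 1 → 2:17 PM UTC.
Add 6 hours 40 minutes layover in Haldor → 8:57 PM UTC.
Add 3 hours and 30 minutes leg 2 → 12:27 AM UTC (Oct 5).
Add 7 hours and 5 minutes layover in Anchorage → 7:32 AM UTC.
Add 4 hours 55 minutes leg 3 → 12:27 PM UTC.
Chicago is UTC−5:00, so local arrival = 12:27 PM − 5:00 = 7:27 AM on Oct 5.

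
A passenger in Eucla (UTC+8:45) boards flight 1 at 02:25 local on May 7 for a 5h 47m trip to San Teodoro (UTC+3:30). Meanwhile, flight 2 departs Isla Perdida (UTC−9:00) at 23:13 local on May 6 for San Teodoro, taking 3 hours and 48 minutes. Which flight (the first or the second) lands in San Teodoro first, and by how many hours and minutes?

Flight 1 in UTC: 02:25 − 8:45 = 17:40 on May 6.
+5 hours and 47 minutes → arrive 23:27 UTC on May 6.
Flight 2 in UTC: 23:13 + 9:00 = 08:13 on May 7.
+3 hours and 48 minutes → arrive 12:01 UTC on May 7.
Flight 1 lands earlier by 12 hours 34 minutes.

the first, by 12 hours 34 minutes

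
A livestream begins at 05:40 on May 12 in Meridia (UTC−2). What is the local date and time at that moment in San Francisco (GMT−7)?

In UTC: 05:40 + 2:00 = 07:40 on May 12.
San Francisco is UTC−7:00: 07:40 − 7:00 = 00:40 on May 12.

00:40 on May 12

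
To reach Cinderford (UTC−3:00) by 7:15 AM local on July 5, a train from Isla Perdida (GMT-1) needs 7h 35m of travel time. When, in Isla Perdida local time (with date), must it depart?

Target arrival in UTC: 7:15 AM + 3:00 = 10:15 AM on Jul 5.
Subtract 7 hours and 35 minutes → departure 2:40 AM UTC on Jul 5.
Isla Perdida is UTC−1:00: 2:40 AM − 1:00 = 1:40 AM on Jul 5.

1:40 AM on July 5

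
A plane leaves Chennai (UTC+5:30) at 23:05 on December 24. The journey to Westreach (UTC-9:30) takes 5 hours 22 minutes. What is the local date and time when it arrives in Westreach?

13:27 on December 24

Convert departure to UTC: 23:05 − 5:30 = 17:35 UTC on Dec 24.
Add 5 hours 22 minutes travel time → 22:57 UTC.
Westreach is UTC−9:30, so local arrival = 22:57 − 9:30 = 13:27 on Dec 24.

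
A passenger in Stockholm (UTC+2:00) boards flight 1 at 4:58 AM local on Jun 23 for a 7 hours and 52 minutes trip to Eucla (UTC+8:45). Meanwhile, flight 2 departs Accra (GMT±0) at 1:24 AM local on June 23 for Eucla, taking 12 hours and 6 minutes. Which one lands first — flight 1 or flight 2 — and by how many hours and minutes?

Flight 1 in UTC: 4:58 AM − 2:00 = 2:58 AM on Jun 23.
+7 hours and 52 minutes → arrive 10:50 AM UTC on Jun 23.
Flight 2 departs at 1:24 AM UTC (Jun 23).
+12 hours and 6 minutes → arrive 1:30 PM UTC on Jun 23.
Flight 1 lands earlier by 2 hours 40 minutes.

the first, by 2 hours 40 minutes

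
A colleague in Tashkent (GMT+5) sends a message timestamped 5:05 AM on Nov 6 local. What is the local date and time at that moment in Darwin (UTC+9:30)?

In UTC: 5:05 AM − 5:00 = 12:05 AM on Nov 6.
Darwin is UTC+9:30: 12:05 AM + 9:30 = 9:35 AM on Nov 6.

9:35 AM on November 6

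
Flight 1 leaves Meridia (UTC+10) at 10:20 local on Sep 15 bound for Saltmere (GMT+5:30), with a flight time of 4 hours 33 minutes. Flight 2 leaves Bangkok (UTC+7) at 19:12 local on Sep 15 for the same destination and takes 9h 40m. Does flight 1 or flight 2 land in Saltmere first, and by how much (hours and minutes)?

Flight 1 in UTC: 10:20 − 10:00 = 00:20 on Sep 15.
+4 hours 33 minutes → arrive 04:53 UTC on Sep 15.
Flight 2 in UTC: 19:12 − 7:00 = 12:12 on Sep 15.
+9 hours and 40 minutes → arrive 21:52 UTC on Sep 15.
Flight 1 lands earlier by 16 hours 59 minutes.

the first, by 16 hours 59 minutes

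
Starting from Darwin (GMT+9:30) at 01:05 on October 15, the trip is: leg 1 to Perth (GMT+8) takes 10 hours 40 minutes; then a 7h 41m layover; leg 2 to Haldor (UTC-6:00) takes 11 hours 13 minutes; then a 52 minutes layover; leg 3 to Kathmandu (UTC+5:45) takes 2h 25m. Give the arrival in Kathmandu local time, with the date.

Convert departure to UTC: 01:05 − 9:30 = 15:35 UTC on Oct 14.
Add 10 hours and 40 minutes leg 1 → 02:15 UTC (Oct 15).
Add 7 hours and 41 minutes layover in Perth → 09:56 UTC.
Add 11 hours 13 minutes leg 2 → 21:09 UTC.
Add 52 minutes layover in Haldor → 22:01 UTC.
Add 2 hours 25 minutes leg 3 → 00:26 UTC (Oct 16).
Kathmandu is UTC+5:45, so local arrival = 00:26 + 5:45 = 06:11 on Oct 16.

06:11 on October 16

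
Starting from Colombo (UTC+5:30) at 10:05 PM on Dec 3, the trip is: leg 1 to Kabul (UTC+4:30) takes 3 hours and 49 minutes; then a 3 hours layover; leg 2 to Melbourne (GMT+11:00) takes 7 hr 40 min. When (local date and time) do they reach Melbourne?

Convert departure to UTC: 10:05 PM − 5:30 = 4:35 PM UTC on Dec 3.
Add 3 hours and 49 minutes leg 1 → 8:24 PM UTC.
Add 3 hours layover in Kabul → 11:24 PM UTC.
Add 7 hours 40 minutes leg 2 → 7:04 AM UTC (Dec 4).
Melbourne is UTC+11:00, so local arrival = 7:04 AM + 11:00 = 6:04 PM on Dec 4.

6:04 PM on December 4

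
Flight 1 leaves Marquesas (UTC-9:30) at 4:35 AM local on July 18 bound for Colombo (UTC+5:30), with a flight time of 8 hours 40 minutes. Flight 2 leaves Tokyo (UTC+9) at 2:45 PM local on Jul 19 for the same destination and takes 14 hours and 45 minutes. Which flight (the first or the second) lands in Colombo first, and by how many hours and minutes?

Flight 1 in UTC: 4:35 AM + 9:30 = 2:05 PM on Jul 18.
+8 hours 40 minutes → arrive 10:45 PM UTC on Jul 18.
Flight 2 in UTC: 2:45 PM − 9:00 = 5:45 AM on Jul 19.
+14 hours 45 minutes → arrive 8:30 PM UTC on Jul 19.
Flight 1 lands earlier by 21 hours 45 minutes.

the first, by 21 hours 45 minutes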